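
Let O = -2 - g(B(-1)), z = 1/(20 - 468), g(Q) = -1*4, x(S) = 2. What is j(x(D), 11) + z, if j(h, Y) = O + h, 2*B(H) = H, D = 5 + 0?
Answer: 1791/448 ≈ 3.9978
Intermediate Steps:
D = 5
B(H) = H/2
g(Q) = -4
z = -1/448 (z = 1/(-448) = -1/448 ≈ -0.0022321)
O = 2 (O = -2 - 1*(-4) = -2 + 4 = 2)
j(h, Y) = 2 + h
j(x(D), 11) + z = (2 + 2) - 1/448 = 4 - 1/448 = 1791/448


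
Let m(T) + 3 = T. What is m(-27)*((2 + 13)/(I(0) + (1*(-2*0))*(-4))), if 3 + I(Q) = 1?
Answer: 225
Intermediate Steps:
I(Q) = -2 (I(Q) = -3 + 1 = -2)
m(T) = -3 + T
m(-27)*((2 + 13)/(I(0) + (1*(-2*0))*(-4))) = (-3 - 27)*((2 + 13)/(-2 + (1*(-2*0))*(-4))) = -450/(-2 + (1*0)*(-4)) = -450/(-2 + 0*(-4)) = -450/(-2 + 0) = -450/(-2) = -450*(-1)/2 = -30*(-15/2) = 225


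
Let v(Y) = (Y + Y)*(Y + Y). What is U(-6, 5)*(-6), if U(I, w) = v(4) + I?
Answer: -348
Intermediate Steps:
v(Y) = 4*Y² (v(Y) = (2*Y)*(2*Y) = 4*Y²)
U(I, w) = 64 + I (U(I, w) = 4*4² + I = 4*16 + I = 64 + I)
U(-6, 5)*(-6) = (64 - 6)*(-6) = 58*(-6) = -348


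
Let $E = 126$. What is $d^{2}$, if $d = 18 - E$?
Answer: $11664$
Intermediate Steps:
$d = -108$ ($d = 18 - 126 = -108$)
$d^{2} = \left(-108\right)^{2} = 11664$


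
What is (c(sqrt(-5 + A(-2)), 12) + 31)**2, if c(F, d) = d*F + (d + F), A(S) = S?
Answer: 666 + 1118*I*sqrt(7) ≈ 666.0 + 2957.9*I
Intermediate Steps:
c(F, d) = F + d + F*d (c(F, d) = F*d + (F + d) = F + d + F*d)
(c(sqrt(-5 + A(-2)), 12) + 31)**2 = ((sqrt(-5 - 2) + 12 + sqrt(-5 - 2)*12) + 31)**2 = ((sqrt(-7) + 12 + sqrt(-7)*12) + 31)**2 = ((I*sqrt(7) + 12 + (I*sqrt(7))*12) + 31)**2 = ((I*sqrt(7) + 12 + 12*I*sqrt(7)) + 31)**2 = ((12 + 13*I*sqrt(7)) + 31)**2 = (43 + 13*I*sqrt(7))**2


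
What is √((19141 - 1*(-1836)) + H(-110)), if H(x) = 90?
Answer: √21067 ≈ 145.14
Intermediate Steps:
√((19141 - 1*(-1836)) + H(-110)) = √((19141 - 1*(-1836)) + 90) = √((19141 + 1836) + 90) = √(20977 + 90) = √21067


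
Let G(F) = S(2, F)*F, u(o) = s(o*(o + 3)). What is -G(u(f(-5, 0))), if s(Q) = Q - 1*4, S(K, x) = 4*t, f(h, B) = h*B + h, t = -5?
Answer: 120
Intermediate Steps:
f(h, B) = h + B*h (f(h, B) = B*h + h = h + B*h)
S(K, x) = -20 (S(K, x) = 4*(-5) = -20)
s(Q) = -4 + Q (s(Q) = Q - 4 = -4 + Q)
u(o) = -4 + o*(3 + o) (u(o) = -4 + o*(o + 3) = -4 + o*(3 + o))
G(F) = -20*F
-G(u(f(-5, 0))) = -(-20)*(-4 + (-5*(1 + 0))*(3 - 5*(1 + 0))) = -(-20)*(-4 + (-5*1)*(3 - 5*1)) = -(-20)*(-4 - 5*(3 - 5)) = -(-20)*(-4 - 5*(-2)) = -(-20)*(-4 + 10) = -(-20)*6 = -1*(-120) = 120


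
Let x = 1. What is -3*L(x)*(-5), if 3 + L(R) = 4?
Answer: 15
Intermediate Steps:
L(R) = 1 (L(R) = -3 + 4 = 1)
-3*L(x)*(-5) = -3*1*(-5) = -3*(-5) = 15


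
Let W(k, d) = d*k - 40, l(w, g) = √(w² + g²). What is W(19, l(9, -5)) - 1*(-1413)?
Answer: 1373 + 19*√106 ≈ 1568.6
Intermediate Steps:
l(w, g) = √(g² + w²)
W(k, d) = -40 + d*k
W(19, l(9, -5)) - 1*(-1413) = (-40 + √((-5)² + 9²)*19) - 1*(-1413) = (-40 + √(25 + 81)*19) + 1413 = (-40 + √106*19) + 1413 = (-40 + 19*√106) + 1413 = 1373 + 19*√106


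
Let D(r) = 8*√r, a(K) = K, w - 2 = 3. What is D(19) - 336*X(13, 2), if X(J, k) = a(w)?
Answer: -1680 + 8*√19 ≈ -1645.1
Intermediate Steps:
w = 5 (w = 2 + 3 = 5)
X(J, k) = 5
D(19) - 336*X(13, 2) = 8*√19 - 336*5 = 8*√19 - 1680 = -1680 + 8*√19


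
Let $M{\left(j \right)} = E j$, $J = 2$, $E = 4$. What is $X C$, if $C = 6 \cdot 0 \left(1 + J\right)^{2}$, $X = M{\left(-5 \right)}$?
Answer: $0$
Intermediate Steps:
$M{\left(j \right)} = 4 j$
$X = -20$ ($X = 4 \left(-5\right) = -20$)
$C = 0$ ($C = 6 \cdot 0 \left(1 + 2\right)^{2} = 0 \cdot 3^{2} = 0 \cdot 9 = 0$)
$X C = \left(-20\right) 0 = 0$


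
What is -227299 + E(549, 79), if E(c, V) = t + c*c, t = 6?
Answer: 74108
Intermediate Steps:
E(c, V) = 6 + c² (E(c, V) = 6 + c*c = 6 + c²)
-227299 + E(549, 79) = -227299 + (6 + 549²) = -227299 + (6 + 301401) = -227299 + 301407 = 74108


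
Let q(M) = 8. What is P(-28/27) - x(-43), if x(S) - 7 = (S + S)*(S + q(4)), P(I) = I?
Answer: -81487/27 ≈ -3018.0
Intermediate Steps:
x(S) = 7 + 2*S*(8 + S) (x(S) = 7 + (S + S)*(S + 8) = 7 + (2*S)*(8 + S) = 7 + 2*S*(8 + S))
P(-28/27) - x(-43) = -28/27 - (7 + 2*(-43)**2 + 16*(-43)) = -28*1/27 - (7 + 2*1849 - 688) = -28/27 - (7 + 3698 - 688) = -28/27 - 1*3017 = -28/27 - 3017 = -81487/27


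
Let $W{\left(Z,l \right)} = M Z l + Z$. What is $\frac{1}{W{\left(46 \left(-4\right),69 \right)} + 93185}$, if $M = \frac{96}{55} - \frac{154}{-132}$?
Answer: $\frac{55}{3081579} \approx 1.7848 \cdot 10^{-5}$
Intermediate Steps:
$M = \frac{961}{330}$ ($M = 96 \cdot \frac{1}{55} - - \frac{7}{6} = \frac{96}{55} + \frac{7}{6} = \frac{961}{330} \approx 2.9121$)
$W{\left(Z,l \right)} = Z + \frac{961 Z l}{330}$ ($W{\left(Z,l \right)} = \frac{961 Z}{330} l + Z = \frac{961 Z l}{330} + Z = Z + \frac{961 Z l}{330}$)
$\frac{1}{W{\left(46 \left(-4\right),69 \right)} + 93185} = \frac{1}{\frac{46 \left(-4\right) \left(330 + 961 \cdot 69\right)}{330} + 93185} = \frac{1}{\frac{1}{330} \left(-184\right) \left(330 + 66309\right) + 93185} = \frac{1}{\frac{1}{330} \left(-184\right) 66639 + 93185} = \frac{1}{- \frac{2043596}{55} + 93185} = \frac{1}{\frac{3081579}{55}} = \frac{55}{3081579}$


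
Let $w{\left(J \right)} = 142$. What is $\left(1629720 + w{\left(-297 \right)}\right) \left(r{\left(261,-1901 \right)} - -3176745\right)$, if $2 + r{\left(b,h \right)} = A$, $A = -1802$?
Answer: $5174715688142$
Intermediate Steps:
$r{\left(b,h \right)} = -1804$ ($r{\left(b,h \right)} = -2 - 1802 = -1804$)
$\left(1629720 + w{\left(-297 \right)}\right) \left(r{\left(261,-1901 \right)} - -3176745\right) = \left(1629720 + 142\right) \left(-1804 - -3176745\right) = 1629862 \left(-1804 + 3176745\right) = 1629862 \cdot 3174941 = 5174715688142$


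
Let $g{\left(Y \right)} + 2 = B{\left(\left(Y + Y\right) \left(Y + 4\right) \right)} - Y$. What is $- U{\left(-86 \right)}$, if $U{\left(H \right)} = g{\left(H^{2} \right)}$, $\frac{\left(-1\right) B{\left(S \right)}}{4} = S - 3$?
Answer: $437850586$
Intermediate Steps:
$B{\left(S \right)} = 12 - 4 S$ ($B{\left(S \right)} = - 4 \left(S - 3\right) = - 4 \left(-3 + S\right) = 12 - 4 S$)
$g{\left(Y \right)} = 10 - Y - 8 Y \left(4 + Y\right)$ ($g{\left(Y \right)} = -2 - \left(-12 + Y + 4 \left(Y + Y\right) \left(Y + 4\right)\right) = -2 - \left(-12 + Y + 4 \cdot 2 Y \left(4 + Y\right)\right) = -2 - \left(-12 + Y + 8 Y \left(4 + Y\right)\right) = 10 - Y - 8 Y \left(4 + Y\right)$)
$U{\left(H \right)} = 10 - H^{2} - 8 H^{2} \left(4 + H^{2}\right)$
$- U{\left(-86 \right)} = - (10 - 33 \left(-86\right)^{2} - 8 \left(-86\right)^{4}) = - (10 - 244068 - 437606528) = \left(-1\right) \left(-437850586\right) = 437850586$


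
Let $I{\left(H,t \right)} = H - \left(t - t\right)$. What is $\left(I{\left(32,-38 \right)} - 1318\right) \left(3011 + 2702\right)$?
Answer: $-7346918$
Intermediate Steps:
$I{\left(H,t \right)} = H$ ($I{\left(H,t \right)} = H - 0 = H + 0 = H$)
$\left(I{\left(32,-38 \right)} - 1318\right) \left(3011 + 2702\right) = \left(32 - 1318\right) \left(3011 + 2702\right) = \left(-1286\right) 5713 = -7346918$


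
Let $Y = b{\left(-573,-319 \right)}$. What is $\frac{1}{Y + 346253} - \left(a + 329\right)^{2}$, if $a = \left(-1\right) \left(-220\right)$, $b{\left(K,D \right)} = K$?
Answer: $- \frac{104188297679}{345680} \approx -3.014 \cdot 10^{5}$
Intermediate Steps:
$Y = -573$
$a = 220$
$\frac{1}{Y + 346253} - \left(a + 329\right)^{2} = \frac{1}{-573 + 346253} - \left(220 + 329\right)^{2} = \frac{1}{345680} - 549^{2} = \frac{1}{345680} - 301401 = - \frac{104188297679}{345680}$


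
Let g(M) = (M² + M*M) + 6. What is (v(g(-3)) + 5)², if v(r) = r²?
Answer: 337561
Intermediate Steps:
g(M) = 6 + 2*M² (g(M) = (M² + M²) + 6 = 2*M² + 6 = 6 + 2*M²)
(v(g(-3)) + 5)² = ((6 + 2*(-3)²)² + 5)² = ((6 + 2*9)² + 5)² = ((6 + 18)² + 5)² = (24² + 5)² = (576 + 5)² = 581² = 337561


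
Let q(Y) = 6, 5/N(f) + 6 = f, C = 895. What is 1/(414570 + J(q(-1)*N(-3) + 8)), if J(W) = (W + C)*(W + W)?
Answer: 9/3806702 ≈ 2.3642e-6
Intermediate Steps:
N(f) = 5/(-6 + f)
J(W) = 2*W*(895 + W) (J(W) = (W + 895)*(W + W) = (895 + W)*(2*W) = 2*W*(895 + W))
1/(414570 + J(q(-1)*N(-3) + 8)) = 1/(414570 + 2*(6*(5/(-6 - 3)) + 8)*(895 + (6*(5/(-6 - 3)) + 8))) = 1/(414570 + 2*(6*(5/(-9)) + 8)*(895 + (6*(5/(-9)) + 8))) = 1/(414570 + 2*(6*(5*(-⅑)) + 8)*(895 + (6*(5*(-⅑)) + 8))) = 1/(414570 + 2*(6*(-5/9) + 8)*(895 + (6*(-5/9) + 8))) = 1/(414570 + 2*(-10/3 + 8)*(895 + (-10/3 + 8))) = 1/(414570 + 2*(14/3)*(895 + 14/3)) = 1/(414570 + 2*(14/3)*(2699/3)) = 1/(414570 + 75572/9) = 1/(3806702/9) = 9/3806702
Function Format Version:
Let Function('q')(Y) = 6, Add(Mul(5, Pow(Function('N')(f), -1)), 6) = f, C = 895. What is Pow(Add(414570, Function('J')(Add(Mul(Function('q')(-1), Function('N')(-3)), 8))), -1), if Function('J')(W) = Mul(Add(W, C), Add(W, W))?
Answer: Rational(9, 3806702) ≈ 2.3642e-6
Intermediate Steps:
Function('N')(f) = Mul(5, Pow(Add(-6, f), -1))
Function('J')(W) = Mul(2, W, Add(895, W)) (Function('J')(W) = Mul(Add(W, 895), Add(W, W)) = Mul(Add(895, W), Mul(2, W)) = Mul(2, W, Add(895, W)))
Pow(Add(414570, Function('J')(Add(Mul(Function('q')(-1), Function('N')(-3)), 8))), -1) = Pow(Add(414570, Mul(2, Add(Mul(6, Mul(5, Pow(Add(-6, -3), -1))), 8), Add(895, Add(Mul(6, Mul(5, Pow(Add(-6, -3), -1))), 8)))), -1) = Pow(Add(414570, Mul(2, Add(Mul(6, Mul(5, Pow(-9, -1))), 8), Add(895, Add(Mul(6, Mul(5, Pow(-9, -1))), 8)))), -1) = Pow(Add(414570, Mul(2, Add(Mul(6, Mul(5, Rational(-1, 9))), 8), Add(895, Add(Mul(6, Mul(5, Rational(-1, 9))), 8)))), -1) = Pow(Add(414570, Mul(2, Add(Mul(6, Rational(-5, 9)), 8), Add(895, Add(Mul(6, Rational(-5, 9)), 8)))), -1) = Pow(Add(414570, Mul(2, Add(Rational(-10, 3), 8), Add(895, Add(Rational(-10, 3), 8)))), -1) = Pow(Add(414570, Mul(2, Rational(14, 3), Add(895, Rational(14, 3)))), -1) = Pow(Add(414570, Mul(2, Rational(14, 3), Rational(2699, 3))), -1) = Pow(Add(414570, Rational(75572, 9)), -1) = Pow(Rational(3806702, 9), -1) = Rational(9, 3806702)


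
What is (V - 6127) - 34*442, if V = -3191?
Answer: -24346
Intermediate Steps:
(V - 6127) - 34*442 = (-3191 - 6127) - 34*442 = -9318 - 15028 = -24346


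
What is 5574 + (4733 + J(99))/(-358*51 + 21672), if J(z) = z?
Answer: 9517234/1707 ≈ 5575.4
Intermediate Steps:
5574 + (4733 + J(99))/(-358*51 + 21672) = 5574 + (4733 + 99)/(-358*51 + 21672) = 5574 + 4832/(-18258 + 21672) = 5574 + 4832/3414 = 5574 + 4832*(1/3414) = 5574 + 2416/1707 = 9517234/1707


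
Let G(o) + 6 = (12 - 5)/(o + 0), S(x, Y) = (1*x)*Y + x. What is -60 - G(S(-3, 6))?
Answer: -161/3 ≈ -53.667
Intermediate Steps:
S(x, Y) = x + Y*x (S(x, Y) = x*Y + x = Y*x + x = x + Y*x)
G(o) = -6 + 7/o (G(o) = -6 + (12 - 5)/(o + 0) = -6 + 7/o)
-60 - G(S(-3, 6)) = -60 - (-6 + 7/((-3*(1 + 6)))) = -60 - (-6 + 7/((-3*7))) = -60 - (-6 + 7/(-21)) = -60 - (-6 + 7*(-1/21)) = -60 - (-6 - ⅓) = -60 - 1*(-19/3) = -60 + 19/3 = -161/3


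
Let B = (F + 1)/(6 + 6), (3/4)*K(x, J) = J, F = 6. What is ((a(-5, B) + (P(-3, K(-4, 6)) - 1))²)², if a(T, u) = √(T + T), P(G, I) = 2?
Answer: (1 + I*√10)⁴ ≈ 41.0 - 113.84*I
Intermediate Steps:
K(x, J) = 4*J/3
B = 7/12 (B = (6 + 1)/(6 + 6) = 7/12 ≈ 0.58333)
a(T, u) = √2*√T (a(T, u) = √(2*T) = √2*√T)
((a(-5, B) + (P(-3, K(-4, 6)) - 1))²)² = ((√2*√(-5) + (2 - 1))²)² = ((√2*(I*√5) + 1)²)² = ((I*√10 + 1)²)² = ((1 + I*√10)²)² = (1 + I*√10)⁴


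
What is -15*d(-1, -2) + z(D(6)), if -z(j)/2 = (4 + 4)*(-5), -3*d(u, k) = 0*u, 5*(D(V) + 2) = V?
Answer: 80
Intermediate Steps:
D(V) = -2 + V/5
d(u, k) = 0 (d(u, k) = -0*u = -⅓*0 = 0)
z(j) = 80 (z(j) = -2*(4 + 4)*(-5) = -16*(-5) = -2*(-40) = 80)
-15*d(-1, -2) + z(D(6)) = -15*0 + 80 = 0 + 80 = 80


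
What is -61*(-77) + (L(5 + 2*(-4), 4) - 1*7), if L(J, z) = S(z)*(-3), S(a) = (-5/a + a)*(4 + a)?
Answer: 4624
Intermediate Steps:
S(a) = (4 + a)*(a - 5/a) (S(a) = (a - 5/a)*(4 + a) = (4 + a)*(a - 5/a))
L(J, z) = 15 - 12*z - 3*z**2 + 60/z (L(J, z) = (-5 + z**2 - 20/z + 4*z)*(-3) = 15 - 12*z - 3*z**2 + 60/z)
-61*(-77) + (L(5 + 2*(-4), 4) - 1*7) = -61*(-77) + ((15 - 12*4 - 3*4**2 + 60/4) - 1*7) = 4697 + ((15 - 48 - 3*16 + 60*(1/4)) - 7) = 4697 + ((15 - 48 - 48 + 15) - 7) = 4697 + (-66 - 7) = 4697 - 73 = 4624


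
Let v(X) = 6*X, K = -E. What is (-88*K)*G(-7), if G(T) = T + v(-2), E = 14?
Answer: -23408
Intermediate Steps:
K = -14 (K = -1*14 = -14)
G(T) = -12 + T (G(T) = T + 6*(-2) = T - 12 = -12 + T)
(-88*K)*G(-7) = (-88*(-14))*(-12 - 7) = 1232*(-19) = -23408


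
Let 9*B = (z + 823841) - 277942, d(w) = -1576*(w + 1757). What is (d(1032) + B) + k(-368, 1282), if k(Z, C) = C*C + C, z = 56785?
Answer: -24153238/9 ≈ -2.6837e+6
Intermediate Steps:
k(Z, C) = C + C**2 (k(Z, C) = C**2 + C = C + C**2)
d(w) = -2769032 - 1576*w (d(w) = -1576*(1757 + w) = -2769032 - 1576*w)
B = 602684/9 (B = ((56785 + 823841) - 277942)/9 = (880626 - 277942)/9 = (1/9)*602684 = 602684/9 ≈ 66965.)
(d(1032) + B) + k(-368, 1282) = ((-2769032 - 1576*1032) + 602684/9) + 1282*(1 + 1282) = ((-2769032 - 1626432) + 602684/9) + 1282*1283 = (-4395464 + 602684/9) + 1644806 = -38956492/9 + 1644806 = -24153238/9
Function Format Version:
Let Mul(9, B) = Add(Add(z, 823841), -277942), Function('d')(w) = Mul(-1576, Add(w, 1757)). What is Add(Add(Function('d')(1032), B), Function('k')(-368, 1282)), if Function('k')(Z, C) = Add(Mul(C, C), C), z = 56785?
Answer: Rational(-24153238, 9) ≈ -2.6837e+6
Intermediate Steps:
Function('k')(Z, C) = Add(C, Pow(C, 2)) (Function('k')(Z, C) = Add(Pow(C, 2), C) = Add(C, Pow(C, 2)))
Function('d')(w) = Add(-2769032, Mul(-1576, w)) (Function('d')(w) = Mul(-1576, Add(1757, w)) = Add(-2769032, Mul(-1576, w)))
B = Rational(602684, 9) (B = Mul(Rational(1, 9), Add(Add(56785, 823841), -277942)) = Mul(Rational(1, 9), Add(880626, -277942)) = Mul(Rational(1, 9), 602684) = Rational(602684, 9) ≈ 66965.)
Add(Add(Function('d')(1032), B), Function('k')(-368, 1282)) = Add(Add(Add(-2769032, Mul(-1576, 1032)), Rational(602684, 9)), Mul(1282, Add(1, 1282))) = Add(Add(Add(-2769032, -1626432), Rational(602684, 9)), Mul(1282, 1283)) = Add(Add(-4395464, Rational(602684, 9)), 1644806) = Add(Rational(-38956492, 9), 1644806) = Rational(-24153238, 9)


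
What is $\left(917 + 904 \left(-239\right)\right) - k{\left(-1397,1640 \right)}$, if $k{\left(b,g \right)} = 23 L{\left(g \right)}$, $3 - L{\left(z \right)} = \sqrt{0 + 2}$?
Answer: $-215208 + 23 \sqrt{2} \approx -2.1518 \cdot 10^{5}$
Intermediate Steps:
$L{\left(z \right)} = 3 - \sqrt{2}$ ($L{\left(z \right)} = 3 - \sqrt{0 + 2} = 3 - \sqrt{2}$)
$k{\left(b,g \right)} = 69 - 23 \sqrt{2}$ ($k{\left(b,g \right)} = 23 \left(3 - \sqrt{2}\right) = 69 - 23 \sqrt{2}$)
$\left(917 + 904 \left(-239\right)\right) - k{\left(-1397,1640 \right)} = \left(917 + 904 \left(-239\right)\right) - \left(69 - 23 \sqrt{2}\right) = \left(917 - 216056\right) - \left(69 - 23 \sqrt{2}\right) = -215139 - \left(69 - 23 \sqrt{2}\right) = -215208 + 23 \sqrt{2}$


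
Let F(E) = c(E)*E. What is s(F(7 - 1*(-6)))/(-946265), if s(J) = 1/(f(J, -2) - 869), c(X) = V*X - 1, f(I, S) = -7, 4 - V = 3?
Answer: 1/828928140 ≈ 1.2064e-9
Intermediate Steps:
V = 1 (V = 4 - 1*3 = 4 - 3 = 1)
c(X) = -1 + X (c(X) = 1*X - 1 = X - 1 = -1 + X)
F(E) = E*(-1 + E) (F(E) = (-1 + E)*E = E*(-1 + E))
s(J) = -1/876 (s(J) = 1/(-7 - 869) = 1/(-876) = -1/876)
s(F(7 - 1*(-6)))/(-946265) = -1/876/(-946265) = -1/876*(-1/946265) = 1/828928140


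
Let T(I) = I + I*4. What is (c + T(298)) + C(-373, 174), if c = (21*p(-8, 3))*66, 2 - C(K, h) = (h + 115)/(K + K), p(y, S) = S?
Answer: 4215189/746 ≈ 5650.4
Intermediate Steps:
C(K, h) = 2 - (115 + h)/(2*K) (C(K, h) = 2 - (h + 115)/(K + K) = 2 - (115 + h)/(2*K))
T(I) = 5*I (T(I) = I + 4*I = 5*I)
c = 4158 (c = (21*3)*66 = 63*66 = 4158)
(c + T(298)) + C(-373, 174) = (4158 + 5*298) + (½)*(-115 - 1*174 + 4*(-373))/(-373) = (4158 + 1490) + (½)*(-1/373)*(-115 - 174 - 1492) = 5648 + (½)*(-1/373)*(-1781) = 5648 + 1781/746 = 4215189/746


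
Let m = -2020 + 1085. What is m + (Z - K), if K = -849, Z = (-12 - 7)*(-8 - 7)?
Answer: 199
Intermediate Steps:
Z = 285 (Z = -19*(-15) = 285)
m = -935
m + (Z - K) = -935 + (285 - 1*(-849)) = -935 + (285 + 849) = -935 + 1134 = 199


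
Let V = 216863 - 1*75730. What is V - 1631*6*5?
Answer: 92203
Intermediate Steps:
V = 141133 (V = 216863 - 75730 = 141133)
V - 1631*6*5 = 141133 - 1631*6*5 = 141133 - 1631*30 = 141133 - 1*48930 = 141133 - 48930 = 92203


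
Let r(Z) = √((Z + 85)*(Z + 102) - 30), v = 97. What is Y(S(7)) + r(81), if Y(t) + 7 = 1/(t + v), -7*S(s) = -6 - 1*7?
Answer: -4837/692 + 6*√843 ≈ 167.22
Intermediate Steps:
r(Z) = √(-30 + (85 + Z)*(102 + Z)) (r(Z) = √((85 + Z)*(102 + Z) - 30) = √(-30 + (85 + Z)*(102 + Z)))
S(s) = 13/7 (S(s) = -(-6 - 1*7)/7 = -(-6 - 7)/7 = -⅐*(-13) = 13/7)
Y(t) = -7 + 1/(97 + t) (Y(t) = -7 + 1/(t + 97) = -7 + 1/(97 + t))
Y(S(7)) + r(81) = (-678 - 7*13/7)/(97 + 13/7) + √(8640 + 81² + 187*81) = (-678 - 13)/(692/7) + √(8640 + 6561 + 15147) = (7/692)*(-691) + √30348 = -4837/692 + 6*√843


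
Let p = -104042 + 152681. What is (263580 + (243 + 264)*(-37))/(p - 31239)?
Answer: 81607/5800 ≈ 14.070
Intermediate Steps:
p = 48639
(263580 + (243 + 264)*(-37))/(p - 31239) = (263580 + (243 + 264)*(-37))/(48639 - 31239) = (263580 + 507*(-37))/17400 = (263580 - 18759)*(1/17400) = 244821*(1/17400) = 81607/5800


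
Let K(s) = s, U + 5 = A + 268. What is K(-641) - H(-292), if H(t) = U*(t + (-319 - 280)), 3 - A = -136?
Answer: 357541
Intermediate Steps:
A = 139 (A = 3 - 1*(-136) = 3 + 136 = 139)
U = 402 (U = -5 + (139 + 268) = -5 + 407 = 402)
H(t) = -240798 + 402*t (H(t) = 402*(t + (-319 - 280)) = 402*(t - 599) = 402*(-599 + t) = -240798 + 402*t)
K(-641) - H(-292) = -641 - (-240798 + 402*(-292)) = -641 - (-240798 - 117384) = -641 - 1*(-358182) = -641 + 358182 = 357541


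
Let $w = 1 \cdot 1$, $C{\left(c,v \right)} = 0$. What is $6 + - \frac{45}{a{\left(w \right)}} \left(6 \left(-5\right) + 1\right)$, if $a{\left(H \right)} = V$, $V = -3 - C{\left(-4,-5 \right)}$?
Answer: $-429$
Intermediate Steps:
$w = 1$
$V = -3$ ($V = -3 - 0 = -3 + 0 = -3$)
$a{\left(H \right)} = -3$
$6 + - \frac{45}{a{\left(w \right)}} \left(6 \left(-5\right) + 1\right) = 6 + - \frac{45}{-3} \left(6 \left(-5\right) + 1\right) = 6 + \left(-45\right) \left(- \frac{1}{3}\right) \left(-30 + 1\right) = 6 + 15 \left(-29\right) = 6 - 435 = -429$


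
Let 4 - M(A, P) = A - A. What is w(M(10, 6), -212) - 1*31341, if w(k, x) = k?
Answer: -31337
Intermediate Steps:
M(A, P) = 4 (M(A, P) = 4 - (A - A) = 4 - 1*0 = 4 + 0 = 4)
w(M(10, 6), -212) - 1*31341 = 4 - 1*31341 = 4 - 31341 = -31337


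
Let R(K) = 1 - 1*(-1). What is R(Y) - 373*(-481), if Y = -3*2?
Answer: 179415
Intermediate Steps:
Y = -6
R(K) = 2 (R(K) = 1 + 1 = 2)
R(Y) - 373*(-481) = 2 - 373*(-481) = 2 + 179413 = 179415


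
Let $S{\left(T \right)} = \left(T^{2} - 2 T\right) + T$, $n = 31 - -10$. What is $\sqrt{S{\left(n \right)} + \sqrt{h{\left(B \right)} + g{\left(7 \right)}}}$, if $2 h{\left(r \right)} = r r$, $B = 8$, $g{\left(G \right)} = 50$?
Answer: $\sqrt{1640 + \sqrt{82}} \approx 40.609$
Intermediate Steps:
$n = 41$ ($n = 31 + 10 = 41$)
$h{\left(r \right)} = \frac{r^{2}}{2}$ ($h{\left(r \right)} = \frac{r r}{2} = \frac{r^{2}}{2}$)
$S{\left(T \right)} = T^{2} - T$
$\sqrt{S{\left(n \right)} + \sqrt{h{\left(B \right)} + g{\left(7 \right)}}} = \sqrt{41 \left(-1 + 41\right) + \sqrt{\frac{8^{2}}{2} + 50}} = \sqrt{41 \cdot 40 + \sqrt{\frac{1}{2} \cdot 64 + 50}} = \sqrt{1640 + \sqrt{32 + 50}} = \sqrt{1640 + \sqrt{82}}$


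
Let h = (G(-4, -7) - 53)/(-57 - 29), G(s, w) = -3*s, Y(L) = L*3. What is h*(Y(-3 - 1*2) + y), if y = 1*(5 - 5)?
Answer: -615/86 ≈ -7.1512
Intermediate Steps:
Y(L) = 3*L
y = 0 (y = 1*0 = 0)
h = 41/86 (h = (-3*(-4) - 53)/(-57 - 29) = (12 - 53)/(-86) = -41*(-1/86) = 41/86 ≈ 0.47674)
h*(Y(-3 - 1*2) + y) = 41*(3*(-3 - 1*2) + 0)/86 = 41*(3*(-3 - 2) + 0)/86 = 41*(3*(-5) + 0)/86 = 41*(-15 + 0)/86 = (41/86)*(-15) = -615/86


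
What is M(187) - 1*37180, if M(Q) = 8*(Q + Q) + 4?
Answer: -34184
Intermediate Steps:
M(Q) = 4 + 16*Q (M(Q) = 8*(2*Q) + 4 = 16*Q + 4 = 4 + 16*Q)
M(187) - 1*37180 = (4 + 16*187) - 1*37180 = (4 + 2992) - 37180 = 2996 - 37180 = -34184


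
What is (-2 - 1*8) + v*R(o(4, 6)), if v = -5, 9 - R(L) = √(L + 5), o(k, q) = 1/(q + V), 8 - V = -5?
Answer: -55 + 20*√114/19 ≈ -43.761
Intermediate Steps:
V = 13 (V = 8 - 1*(-5) = 8 + 5 = 13)
o(k, q) = 1/(13 + q) (o(k, q) = 1/(q + 13) = 1/(13 + q))
R(L) = 9 - √(5 + L) (R(L) = 9 - √(L + 5) = 9 - √(5 + L))
(-2 - 1*8) + v*R(o(4, 6)) = (-2 - 1*8) - 5*(9 - √(5 + 1/(13 + 6))) = (-2 - 8) - 5*(9 - √(5 + 1/19)) = -10 - 5*(9 - √(5 + 1/19)) = -10 - 5*(9 - √(96/19)) = -10 - 5*(9 - 4*√114/19) = -10 + (-45 + 20*√114/19) = -55 + 20*√114/19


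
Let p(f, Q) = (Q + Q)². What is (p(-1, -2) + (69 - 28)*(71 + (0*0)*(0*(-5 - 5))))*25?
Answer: 73175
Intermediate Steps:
p(f, Q) = 4*Q² (p(f, Q) = (2*Q)² = 4*Q²)
(p(-1, -2) + (69 - 28)*(71 + (0*0)*(0*(-5 - 5))))*25 = (4*(-2)² + (69 - 28)*(71 + (0*0)*(0*(-5 - 5))))*25 = (4*4 + 41*(71 + 0*(0*(-10))))*25 = (16 + 41*(71 + 0*0))*25 = (16 + 41*(71 + 0))*25 = (16 + 41*71)*25 = (16 + 2911)*25 = 2927*25 = 73175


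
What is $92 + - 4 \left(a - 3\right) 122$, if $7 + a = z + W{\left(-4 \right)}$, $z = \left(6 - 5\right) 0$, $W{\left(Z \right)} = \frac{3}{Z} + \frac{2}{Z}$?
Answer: $5582$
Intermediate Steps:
$W{\left(Z \right)} = \frac{5}{Z}$
$z = 0$ ($z = 1 \cdot 0 = 0$)
$a = - \frac{33}{4}$ ($a = -7 + \left(0 + \frac{5}{-4}\right) = -7 + \left(0 + 5 \left(- \frac{1}{4}\right)\right) = -7 + \left(0 - \frac{5}{4}\right) = -7 - \frac{5}{4} = - \frac{33}{4} \approx -8.25$)
$92 + - 4 \left(a - 3\right) 122 = 92 + - 4 \left(- \frac{33}{4} - 3\right) 122 = 92 + \left(-4\right) \left(- \frac{45}{4}\right) 122 = 92 + 45 \cdot 122 = 92 + 5490 = 5582$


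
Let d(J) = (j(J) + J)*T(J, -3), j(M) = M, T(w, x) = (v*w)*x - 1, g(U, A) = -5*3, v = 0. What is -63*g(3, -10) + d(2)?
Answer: 941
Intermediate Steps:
g(U, A) = -15
T(w, x) = -1 (T(w, x) = (0*w)*x - 1 = 0*x - 1 = 0 - 1 = -1)
d(J) = -2*J (d(J) = (J + J)*(-1) = (2*J)*(-1) = -2*J)
-63*g(3, -10) + d(2) = -63*(-15) - 2*2 = 945 - 4 = 941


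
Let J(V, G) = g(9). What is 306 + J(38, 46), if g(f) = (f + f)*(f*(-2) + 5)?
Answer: 72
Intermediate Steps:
g(f) = 2*f*(5 - 2*f) (g(f) = (2*f)*(-2*f + 5) = (2*f)*(5 - 2*f) = 2*f*(5 - 2*f))
J(V, G) = -234 (J(V, G) = 2*9*(5 - 2*9) = 2*9*(5 - 18) = 2*9*(-13) = -234)
306 + J(38, 46) = 306 - 234 = 72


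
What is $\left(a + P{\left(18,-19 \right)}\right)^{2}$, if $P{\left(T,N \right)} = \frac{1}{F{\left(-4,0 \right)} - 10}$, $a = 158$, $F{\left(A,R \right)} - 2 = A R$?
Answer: $\frac{1595169}{64} \approx 24925.0$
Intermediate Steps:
$F{\left(A,R \right)} = 2 + A R$
$P{\left(T,N \right)} = - \frac{1}{8}$ ($P{\left(T,N \right)} = \frac{1}{\left(2 - 0\right) - 10} = \frac{1}{\left(2 + 0\right) - 10} = \frac{1}{2 - 10} = \frac{1}{-8} = - \frac{1}{8}$)
$\left(a + P{\left(18,-19 \right)}\right)^{2} = \left(158 - \frac{1}{8}\right)^{2} = \left(\frac{1263}{8}\right)^{2} = \frac{1595169}{64}$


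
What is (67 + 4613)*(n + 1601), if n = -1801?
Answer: -936000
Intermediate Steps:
(67 + 4613)*(n + 1601) = (67 + 4613)*(-1801 + 1601) = 4680*(-200) = -936000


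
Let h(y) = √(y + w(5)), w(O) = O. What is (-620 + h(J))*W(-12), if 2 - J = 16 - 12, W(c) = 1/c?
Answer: 155/3 - √3/12 ≈ 51.522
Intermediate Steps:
J = -2 (J = 2 - (16 - 12) = 2 - 1*4 = 2 - 4 = -2)
h(y) = √(5 + y) (h(y) = √(y + 5) = √(5 + y))
(-620 + h(J))*W(-12) = (-620 + √(5 - 2))/(-12) = (-620 + √3)*(-1/12) = 155/3 - √3/12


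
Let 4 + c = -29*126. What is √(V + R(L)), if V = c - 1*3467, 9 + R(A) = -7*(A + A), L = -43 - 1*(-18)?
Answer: 8*I*√106 ≈ 82.365*I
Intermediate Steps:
L = -25 (L = -43 + 18 = -25)
c = -3658 (c = -4 - 29*126 = -4 - 3654 = -3658)
R(A) = -9 - 14*A (R(A) = -9 - 7*(A + A) = -9 - 14*A)
V = -7125 (V = -3658 - 1*3467 = -3658 - 3467 = -7125)
√(V + R(L)) = √(-7125 + (-9 - 14*(-25))) = √(-7125 + (-9 + 350)) = √(-7125 + 341) = √(-6784) = 8*I*√106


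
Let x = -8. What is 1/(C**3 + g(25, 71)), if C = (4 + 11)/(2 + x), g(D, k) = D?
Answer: 8/75 ≈ 0.10667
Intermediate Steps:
C = -5/2 (C = (4 + 11)/(2 - 8) = 15/(-6) = 15*(-1/6) = -5/2 ≈ -2.5000)
1/(C**3 + g(25, 71)) = 1/((-5/2)**3 + 25) = 1/(-125/8 + 25) = 1/(75/8) = 8/75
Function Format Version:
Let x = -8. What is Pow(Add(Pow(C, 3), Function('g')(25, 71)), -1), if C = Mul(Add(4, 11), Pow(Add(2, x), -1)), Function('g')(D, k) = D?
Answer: Rational(8, 75) ≈ 0.10667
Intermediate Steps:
C = Rational(-5, 2) (C = Mul(Add(4, 11), Pow(Add(2, -8), -1)) = Mul(15, Pow(-6, -1)) = Mul(15, Rational(-1, 6)) = Rational(-5, 2) ≈ -2.5000)
Pow(Add(Pow(C, 3), Function('g')(25, 71)), -1) = Pow(Add(Pow(Rational(-5, 2), 3), 25), -1) = Pow(Add(Rational(-125, 8), 25), -1) = Pow(Rational(75, 8), -1) = Rational(8, 75)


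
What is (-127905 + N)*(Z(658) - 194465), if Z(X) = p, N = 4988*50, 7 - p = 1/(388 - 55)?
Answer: -7867349799925/333 ≈ -2.3626e+10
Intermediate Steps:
p = 2330/333 (p = 7 - 1/(388 - 55) = 7 - 1/333 = 2330/333 ≈ 6.9970)
N = 249400
Z(X) = 2330/333
(-127905 + N)*(Z(658) - 194465) = (-127905 + 249400)*(2330/333 - 194465) = 121495*(-64754515/333) = -7867349799925/333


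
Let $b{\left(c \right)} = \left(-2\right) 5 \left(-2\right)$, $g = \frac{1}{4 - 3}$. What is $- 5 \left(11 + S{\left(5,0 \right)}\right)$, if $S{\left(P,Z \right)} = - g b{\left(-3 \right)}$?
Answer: $45$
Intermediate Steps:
$g = 1$ ($g = 1^{-1} = 1$)
$b{\left(c \right)} = 20$ ($b{\left(c \right)} = \left(-10\right) \left(-2\right) = 20$)
$S{\left(P,Z \right)} = -20$ ($S{\left(P,Z \right)} = \left(-1\right) 1 \cdot 20 = \left(-1\right) 20 = -20$)
$- 5 \left(11 + S{\left(5,0 \right)}\right) = - 5 \left(11 - 20\right) = \left(-5\right) \left(-9\right) = 45$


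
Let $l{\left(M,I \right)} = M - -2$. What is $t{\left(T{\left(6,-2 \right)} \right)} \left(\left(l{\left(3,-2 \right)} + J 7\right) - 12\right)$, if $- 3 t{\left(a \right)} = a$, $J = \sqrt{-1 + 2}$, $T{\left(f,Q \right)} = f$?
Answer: $0$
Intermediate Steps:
$l{\left(M,I \right)} = 2 + M$ ($l{\left(M,I \right)} = M + 2 = 2 + M$)
$J = 1$ ($J = \sqrt{1} = 1$)
$t{\left(a \right)} = - \frac{a}{3}$
$t{\left(T{\left(6,-2 \right)} \right)} \left(\left(l{\left(3,-2 \right)} + J 7\right) - 12\right) = \left(- \frac{1}{3}\right) 6 \left(\left(\left(2 + 3\right) + 1 \cdot 7\right) - 12\right) = - 2 \left(\left(5 + 7\right) - 12\right) = - 2 \left(12 - 12\right) = \left(-2\right) 0 = 0$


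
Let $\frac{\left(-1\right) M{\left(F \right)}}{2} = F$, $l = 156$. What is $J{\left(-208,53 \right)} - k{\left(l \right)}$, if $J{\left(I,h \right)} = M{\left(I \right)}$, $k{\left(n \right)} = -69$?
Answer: $485$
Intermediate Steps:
$M{\left(F \right)} = - 2 F$
$J{\left(I,h \right)} = - 2 I$
$J{\left(-208,53 \right)} - k{\left(l \right)} = \left(-2\right) \left(-208\right) - -69 = 416 + 69 = 485$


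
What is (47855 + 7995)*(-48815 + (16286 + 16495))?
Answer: -895498900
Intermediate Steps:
(47855 + 7995)*(-48815 + (16286 + 16495)) = 55850*(-48815 + 32781) = 55850*(-16034) = -895498900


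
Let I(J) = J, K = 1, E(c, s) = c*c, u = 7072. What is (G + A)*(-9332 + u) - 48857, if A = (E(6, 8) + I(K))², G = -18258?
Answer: 38120283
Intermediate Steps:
E(c, s) = c²
A = 1369 (A = (6² + 1)² = (36 + 1)² = 37² = 1369)
(G + A)*(-9332 + u) - 48857 = (-18258 + 1369)*(-9332 + 7072) - 48857 = -16889*(-2260) - 48857 = 38169140 - 48857 = 38120283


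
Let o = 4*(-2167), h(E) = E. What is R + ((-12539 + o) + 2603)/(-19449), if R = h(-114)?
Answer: -2198582/19449 ≈ -113.04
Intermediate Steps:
R = -114
o = -8668
R + ((-12539 + o) + 2603)/(-19449) = -114 + ((-12539 - 8668) + 2603)/(-19449) = -114 + (-21207 + 2603)*(-1/19449) = -114 - 18604*(-1/19449) = -114 + 18604/19449 = -2198582/19449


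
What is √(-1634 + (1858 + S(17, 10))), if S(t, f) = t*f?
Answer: √394 ≈ 19.849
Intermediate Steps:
S(t, f) = f*t
√(-1634 + (1858 + S(17, 10))) = √(-1634 + (1858 + 10*17)) = √(-1634 + (1858 + 170)) = √(-1634 + 2028) = √394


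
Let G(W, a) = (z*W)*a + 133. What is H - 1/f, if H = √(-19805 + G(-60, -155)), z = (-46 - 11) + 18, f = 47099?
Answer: -1/47099 + 2*I*√95593 ≈ -2.1232e-5 + 618.36*I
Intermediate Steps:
z = -39 (z = -57 + 18 = -39)
G(W, a) = 133 - 39*W*a (G(W, a) = (-39*W)*a + 133 = -39*W*a + 133 = 133 - 39*W*a)
H = 2*I*√95593 (H = √(-19805 + (133 - 39*(-60)*(-155))) = √(-19805 + (133 - 362700)) = √(-19805 - 362567) = √(-382372) = 2*I*√95593 ≈ 618.36*I)
H - 1/f = 2*I*√95593 - 1/47099 = -1/47099 + 2*I*√95593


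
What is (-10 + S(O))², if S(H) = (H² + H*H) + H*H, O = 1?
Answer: 49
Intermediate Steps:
S(H) = 3*H² (S(H) = (H² + H²) + H² = 2*H² + H² = 3*H²)
(-10 + S(O))² = (-10 + 3*1²)² = (-10 + 3*1)² = (-10 + 3)² = (-7)² = 49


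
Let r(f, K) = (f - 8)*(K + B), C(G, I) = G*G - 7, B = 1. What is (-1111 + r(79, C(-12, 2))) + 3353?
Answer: 12040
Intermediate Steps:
C(G, I) = -7 + G² (C(G, I) = G² - 7 = -7 + G²)
r(f, K) = (1 + K)*(-8 + f) (r(f, K) = (f - 8)*(K + 1) = (-8 + f)*(1 + K) = (1 + K)*(-8 + f))
(-1111 + r(79, C(-12, 2))) + 3353 = (-1111 + (-8 + 79 - 8*(-7 + (-12)²) + (-7 + (-12)²)*79)) + 3353 = (-1111 + (-8 + 79 - 8*(-7 + 144) + (-7 + 144)*79)) + 3353 = (-1111 + (-8 + 79 - 8*137 + 137*79)) + 3353 = (-1111 + (-8 + 79 - 1096 + 10823)) + 3353 = (-1111 + 9798) + 3353 = 8687 + 3353 = 12040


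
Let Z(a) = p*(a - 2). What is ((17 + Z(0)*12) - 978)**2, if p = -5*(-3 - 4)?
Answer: 3243601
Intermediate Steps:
p = 35 (p = -5*(-7) = 35)
Z(a) = -70 + 35*a (Z(a) = 35*(a - 2) = 35*(-2 + a) = -70 + 35*a)
((17 + Z(0)*12) - 978)**2 = ((17 + (-70 + 35*0)*12) - 978)**2 = ((17 + (-70 + 0)*12) - 978)**2 = ((17 - 70*12) - 978)**2 = ((17 - 840) - 978)**2 = (-823 - 978)**2 = (-1801)**2 = 3243601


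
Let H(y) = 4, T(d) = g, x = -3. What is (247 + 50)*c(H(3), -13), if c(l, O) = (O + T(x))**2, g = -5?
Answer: 96228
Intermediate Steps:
T(d) = -5
c(l, O) = (-5 + O)**2 (c(l, O) = (O - 5)**2 = (-5 + O)**2)
(247 + 50)*c(H(3), -13) = (247 + 50)*(-5 - 13)**2 = 297*(-18)**2 = 297*324 = 96228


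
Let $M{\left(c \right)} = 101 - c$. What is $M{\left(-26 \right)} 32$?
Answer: $4064$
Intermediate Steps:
$M{\left(-26 \right)} 32 = \left(101 - -26\right) 32 = \left(101 + 26\right) 32 = 127 \cdot 32 = 4064$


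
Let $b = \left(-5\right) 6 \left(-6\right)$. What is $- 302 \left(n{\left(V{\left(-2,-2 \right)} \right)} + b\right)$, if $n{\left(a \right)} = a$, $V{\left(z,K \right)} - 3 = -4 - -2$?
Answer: $-54662$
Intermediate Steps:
$V{\left(z,K \right)} = 1$ ($V{\left(z,K \right)} = 3 - 2 = 1$)
$b = 180$ ($b = \left(-30\right) \left(-6\right) = 180$)
$- 302 \left(n{\left(V{\left(-2,-2 \right)} \right)} + b\right) = - 302 \left(1 + 180\right) = \left(-302\right) 181 = -54662$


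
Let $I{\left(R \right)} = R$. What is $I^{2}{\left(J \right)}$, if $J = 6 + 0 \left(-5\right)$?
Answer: $36$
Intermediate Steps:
$J = 6$ ($J = 6 + 0 = 6$)
$I^{2}{\left(J \right)} = 6^{2} = 36$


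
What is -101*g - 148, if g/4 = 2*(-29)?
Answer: 23284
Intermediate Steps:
g = -232 (g = 4*(2*(-29)) = 4*(-58) = -232)
-101*g - 148 = -101*(-232) - 148 = 23432 - 148 = 23284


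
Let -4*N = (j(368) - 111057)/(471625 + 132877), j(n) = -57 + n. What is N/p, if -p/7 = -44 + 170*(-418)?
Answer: 55373/601755142912 ≈ 9.2019e-8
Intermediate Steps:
N = 55373/1209004 (N = -((-57 + 368) - 111057)/(4*(471625 + 132877)) = -(311 - 111057)/(4*604502) = -(-55373)/(2*604502) = -1/4*(-55373/302251) = 55373/1209004 ≈ 0.045801)
p = 497728 (p = -7*(-44 + 170*(-418)) = -7*(-44 - 71060) = -7*(-71104) = 497728)
N/p = (55373/1209004)/497728 = (55373/1209004)*(1/497728) = 55373/601755142912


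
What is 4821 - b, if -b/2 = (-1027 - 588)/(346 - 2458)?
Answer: 5092591/1056 ≈ 4822.5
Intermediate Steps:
b = -1615/1056 (b = -2*(-1027 - 588)/(346 - 2458) = -(-3230)/(-2112) = -(-3230)*(-1)/2112 = -2*1615/2112 = -1615/1056 ≈ -1.5294)
4821 - b = 4821 - 1*(-1615/1056) = 4821 + 1615/1056 = 5092591/1056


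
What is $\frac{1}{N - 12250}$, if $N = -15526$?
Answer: $- \frac{1}{27776} \approx -3.6002 \cdot 10^{-5}$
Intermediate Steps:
$\frac{1}{N - 12250} = \frac{1}{-15526 - 12250} = \frac{1}{-27776} = - \frac{1}{27776}$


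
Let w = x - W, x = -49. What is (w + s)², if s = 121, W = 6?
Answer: 4356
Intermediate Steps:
w = -55 (w = -49 - 1*6 = -49 - 6 = -55)
(w + s)² = (-55 + 121)² = 66² = 4356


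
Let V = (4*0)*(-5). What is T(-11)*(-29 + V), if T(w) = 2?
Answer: -58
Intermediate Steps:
V = 0 (V = 0*(-5) = 0)
T(-11)*(-29 + V) = 2*(-29 + 0) = 2*(-29) = -58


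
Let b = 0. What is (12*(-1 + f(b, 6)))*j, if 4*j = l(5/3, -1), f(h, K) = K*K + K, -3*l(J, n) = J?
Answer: -205/3 ≈ -68.333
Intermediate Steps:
l(J, n) = -J/3
f(h, K) = K + K² (f(h, K) = K² + K = K + K²)
j = -5/36 (j = (-5/(3*3))/4 = (-⅓*5/3)/4 = (¼)*(-5/9) = -5/36 ≈ -0.13889)
(12*(-1 + f(b, 6)))*j = (12*(-1 + 6*(1 + 6)))*(-5/36) = (12*(-1 + 6*7))*(-5/36) = (12*(-1 + 42))*(-5/36) = (12*41)*(-5/36) = 492*(-5/36) = -205/3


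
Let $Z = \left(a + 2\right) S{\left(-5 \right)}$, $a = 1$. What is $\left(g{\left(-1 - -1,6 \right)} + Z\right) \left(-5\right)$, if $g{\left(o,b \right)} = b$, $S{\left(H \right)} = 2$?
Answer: $-60$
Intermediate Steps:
$Z = 6$ ($Z = \left(1 + 2\right) 2 = 3 \cdot 2 = 6$)
$\left(g{\left(-1 - -1,6 \right)} + Z\right) \left(-5\right) = \left(6 + 6\right) \left(-5\right) = 12 \left(-5\right) = -60$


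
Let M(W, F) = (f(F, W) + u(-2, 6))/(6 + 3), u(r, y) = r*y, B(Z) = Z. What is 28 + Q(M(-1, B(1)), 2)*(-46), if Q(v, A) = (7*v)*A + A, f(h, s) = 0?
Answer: 2384/3 ≈ 794.67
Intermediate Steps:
M(W, F) = -4/3 (M(W, F) = (0 - 2*6)/(6 + 3) = (0 - 12)/9 = -12*1/9 = -4/3)
Q(v, A) = A + 7*A*v (Q(v, A) = 7*A*v + A = A + 7*A*v)
28 + Q(M(-1, B(1)), 2)*(-46) = 28 + (2*(1 + 7*(-4/3)))*(-46) = 28 + (2*(1 - 28/3))*(-46) = 28 + (2*(-25/3))*(-46) = 28 - 50/3*(-46) = 28 + 2300/3 = 2384/3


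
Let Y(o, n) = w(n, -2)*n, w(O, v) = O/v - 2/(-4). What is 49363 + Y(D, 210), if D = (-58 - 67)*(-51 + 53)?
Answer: 27418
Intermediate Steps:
w(O, v) = ½ + O/v (w(O, v) = O/v - 2*(-¼) = O/v + ½ = ½ + O/v)
D = -250 (D = -125*2 = -250)
Y(o, n) = n*(½ - n/2) (Y(o, n) = ((n + (½)*(-2))/(-2))*n = (-(n - 1)/2)*n = (-(-1 + n)/2)*n = (½ - n/2)*n = n*(½ - n/2))
49363 + Y(D, 210) = 49363 + (½)*210*(1 - 1*210) = 49363 + (½)*210*(1 - 210) = 49363 + (½)*210*(-209) = 49363 - 21945 = 27418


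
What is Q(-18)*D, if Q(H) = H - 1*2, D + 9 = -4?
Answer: 260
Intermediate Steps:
D = -13 (D = -9 - 4 = -13)
Q(H) = -2 + H (Q(H) = H - 2 = -2 + H)
Q(-18)*D = (-2 - 18)*(-13) = -20*(-13) = 260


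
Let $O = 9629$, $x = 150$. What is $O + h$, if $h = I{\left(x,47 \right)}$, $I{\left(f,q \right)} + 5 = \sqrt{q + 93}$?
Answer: $9624 + 2 \sqrt{35} \approx 9635.8$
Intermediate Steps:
$I{\left(f,q \right)} = -5 + \sqrt{93 + q}$ ($I{\left(f,q \right)} = -5 + \sqrt{q + 93} = -5 + \sqrt{93 + q}$)
$h = -5 + 2 \sqrt{35}$ ($h = -5 + \sqrt{93 + 47} = -5 + \sqrt{140} = -5 + 2 \sqrt{35} \approx 6.8322$)
$O + h = 9629 - \left(5 - 2 \sqrt{35}\right) = 9624 + 2 \sqrt{35}$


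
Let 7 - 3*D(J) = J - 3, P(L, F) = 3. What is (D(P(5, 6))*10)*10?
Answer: 700/3 ≈ 233.33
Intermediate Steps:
D(J) = 10/3 - J/3 (D(J) = 7/3 - (J - 3)/3 = 7/3 - (-3 + J)/3 = 7/3 + (1 - J/3) = 10/3 - J/3)
(D(P(5, 6))*10)*10 = ((10/3 - ⅓*3)*10)*10 = ((10/3 - 1)*10)*10 = ((7/3)*10)*10 = (70/3)*10 = 700/3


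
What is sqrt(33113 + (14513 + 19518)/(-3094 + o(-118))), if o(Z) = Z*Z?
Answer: sqrt(10759434630)/570 ≈ 181.98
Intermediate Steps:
o(Z) = Z**2
sqrt(33113 + (14513 + 19518)/(-3094 + o(-118))) = sqrt(33113 + (14513 + 19518)/(-3094 + (-118)**2)) = sqrt(33113 + 34031/(-3094 + 13924)) = sqrt(33113 + 34031/10830) = sqrt(358647821/10830) = sqrt(10759434630)/570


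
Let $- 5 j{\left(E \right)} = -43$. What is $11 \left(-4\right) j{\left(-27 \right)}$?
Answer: $- \frac{1892}{5} \approx -378.4$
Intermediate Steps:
$j{\left(E \right)} = \frac{43}{5}$ ($j{\left(E \right)} = \left(- \frac{1}{5}\right) \left(-43\right) = \frac{43}{5}$)
$11 \left(-4\right) j{\left(-27 \right)} = 11 \left(-4\right) \frac{43}{5} = \left(-44\right) \frac{43}{5} = - \frac{1892}{5}$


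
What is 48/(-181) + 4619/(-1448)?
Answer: -5003/1448 ≈ -3.4551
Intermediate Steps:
48/(-181) + 4619/(-1448) = 48*(-1/181) + 4619*(-1/1448) = -48/181 - 4619/1448 = -5003/1448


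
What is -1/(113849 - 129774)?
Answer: 1/15925 ≈ 6.2794e-5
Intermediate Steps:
-1/(113849 - 129774) = -1/(-15925) = -1/15925*(-1) = 1/15925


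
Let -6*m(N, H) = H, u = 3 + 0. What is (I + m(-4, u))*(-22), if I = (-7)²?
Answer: -1067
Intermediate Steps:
u = 3
m(N, H) = -H/6
I = 49
(I + m(-4, u))*(-22) = (49 - ⅙*3)*(-22) = (49 - ½)*(-22) = (97/2)*(-22) = -1067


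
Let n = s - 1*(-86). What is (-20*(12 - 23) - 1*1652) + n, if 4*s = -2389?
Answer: -7773/4 ≈ -1943.3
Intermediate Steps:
s = -2389/4 (s = (¼)*(-2389) = -2389/4 ≈ -597.25)
n = -2045/4 (n = -2389/4 - 1*(-86) = -2389/4 + 86 = -2045/4 ≈ -511.25)
(-20*(12 - 23) - 1*1652) + n = (-20*(12 - 23) - 1*1652) - 2045/4 = (-20*(-11) - 1652) - 2045/4 = (220 - 1652) - 2045/4 = -1432 - 2045/4 = -7773/4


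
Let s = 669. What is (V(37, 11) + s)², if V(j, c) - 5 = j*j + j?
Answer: 4326400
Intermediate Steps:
V(j, c) = 5 + j + j² (V(j, c) = 5 + (j*j + j) = 5 + (j² + j) = 5 + (j + j²) = 5 + j + j²)
(V(37, 11) + s)² = ((5 + 37 + 37²) + 669)² = ((5 + 37 + 1369) + 669)² = (1411 + 669)² = 2080² = 4326400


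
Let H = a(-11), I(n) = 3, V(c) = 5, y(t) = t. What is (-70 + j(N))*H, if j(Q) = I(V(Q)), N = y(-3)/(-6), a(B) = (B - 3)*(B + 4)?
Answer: -6566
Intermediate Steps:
a(B) = (-3 + B)*(4 + B)
H = 98 (H = -12 - 11 + (-11)**2 = -12 - 11 + 121 = 98)
N = 1/2 (N = -3/(-6) = -3*(-1/6) = 1/2 ≈ 0.50000)
j(Q) = 3
(-70 + j(N))*H = (-70 + 3)*98 = -67*98 = -6566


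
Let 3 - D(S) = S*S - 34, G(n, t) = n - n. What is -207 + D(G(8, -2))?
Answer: -170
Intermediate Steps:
G(n, t) = 0
D(S) = 37 - S² (D(S) = 3 - (S*S - 34) = 3 - (S² - 34) = 3 - (-34 + S²) = 3 + (34 - S²) = 37 - S²)
-207 + D(G(8, -2)) = -207 + (37 - 1*0²) = -207 + (37 - 1*0) = -207 + (37 + 0) = -207 + 37 = -170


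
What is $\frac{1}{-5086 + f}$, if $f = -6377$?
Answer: $- \frac{1}{11463} \approx -8.7237 \cdot 10^{-5}$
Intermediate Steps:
$\frac{1}{-5086 + f} = \frac{1}{-5086 - 6377} = \frac{1}{-11463} = - \frac{1}{11463}$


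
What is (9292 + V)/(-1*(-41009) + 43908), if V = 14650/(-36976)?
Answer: 3505779/32039704 ≈ 0.10942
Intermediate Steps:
V = -7325/18488 (V = 14650*(-1/36976) = -7325/18488 ≈ -0.39620)
(9292 + V)/(-1*(-41009) + 43908) = (9292 - 7325/18488)/(-1*(-41009) + 43908) = 171783171/(18488*(41009 + 43908)) = (171783171/18488)/84917 = (171783171/18488)*(1/84917) = 3505779/32039704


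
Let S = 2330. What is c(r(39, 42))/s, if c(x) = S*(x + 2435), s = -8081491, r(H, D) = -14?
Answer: -5640930/8081491 ≈ -0.69801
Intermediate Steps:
c(x) = 5673550 + 2330*x (c(x) = 2330*(x + 2435) = 2330*(2435 + x) = 5673550 + 2330*x)
c(r(39, 42))/s = (5673550 + 2330*(-14))/(-8081491) = (5673550 - 32620)*(-1/8081491) = 5640930*(-1/8081491) = -5640930/8081491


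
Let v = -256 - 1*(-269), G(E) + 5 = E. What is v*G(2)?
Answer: -39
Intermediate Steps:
G(E) = -5 + E
v = 13 (v = -256 + 269 = 13)
v*G(2) = 13*(-5 + 2) = 13*(-3) = -39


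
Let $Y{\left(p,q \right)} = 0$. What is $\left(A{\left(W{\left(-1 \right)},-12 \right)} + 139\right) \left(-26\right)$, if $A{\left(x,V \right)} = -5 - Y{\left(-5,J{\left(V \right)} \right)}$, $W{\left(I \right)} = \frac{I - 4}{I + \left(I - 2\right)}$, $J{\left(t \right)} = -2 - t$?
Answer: $-3484$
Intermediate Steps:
$W{\left(I \right)} = \frac{-4 + I}{-2 + 2 I}$ ($W{\left(I \right)} = \frac{-4 + I}{I + \left(-2 + I\right)} = \frac{-4 + I}{-2 + 2 I}$)
$A{\left(x,V \right)} = -5$ ($A{\left(x,V \right)} = -5 - 0 = -5 + 0 = -5$)
$\left(A{\left(W{\left(-1 \right)},-12 \right)} + 139\right) \left(-26\right) = \left(-5 + 139\right) \left(-26\right) = 134 \left(-26\right) = -3484$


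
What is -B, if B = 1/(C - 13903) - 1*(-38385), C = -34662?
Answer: -1864167524/48565 ≈ -38385.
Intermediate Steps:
B = 1864167524/48565 (B = 1/(-34662 - 13903) - 1*(-38385) = 1/(-48565) + 38385 = -1/48565 + 38385 = 1864167524/48565 ≈ 38385.)
-B = -1*1864167524/48565 = -1864167524/48565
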